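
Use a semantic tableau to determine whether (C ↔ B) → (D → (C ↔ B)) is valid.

Valid

Assume the negation and expand:
Initial set: {F ((C ↔ B) → (D → (C ↔ B)))}.
F ((C ↔ B) → (D → (C ↔ B))): α-rule — add T (C ↔ B), F (D → (C ↔ B)).
F (D → (C ↔ B)): α-rule — add T D, F (C ↔ B).
T (C ↔ B): β-rule — branch into T C, T B  //  F C, F B.
  branch 1 (add T C, T B):
    F (C ↔ B): β-rule — branch into T C, F B  //  F C, T B.
      branch 1.1 (add T C, F B):
        × closes — contains both B and ¬B.
      branch 1.2 (add F C, T B):
        × closes — contains both C and ¬C.
  branch 2 (add F C, F B):
    F (C ↔ B): β-rule — branch into T C, F B  //  F C, T B.
      branch 2.1 (add T C, F B):
        × closes — contains both C and ¬C.
      branch 2.2 (add F C, T B):
        × closes — contains both B and ¬B.
All 4 branches close.
Every branch closed, so the negation is unsatisfiable and the formula is valid.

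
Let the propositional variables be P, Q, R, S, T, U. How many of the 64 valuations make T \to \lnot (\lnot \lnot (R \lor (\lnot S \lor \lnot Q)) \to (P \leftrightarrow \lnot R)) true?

Initial set: {(T \to \lnot (\lnot \lnot (R \lor (\lnot S \lor \lnot Q)) \to (P \leftrightarrow \lnot R)))}.
(T \to \lnot (\lnot \lnot (R \lor (\lnot S \lor \lnot Q)) \to (P \leftrightarrow \lnot R))): β-rule — branch into \lnot T  //  \lnot (\lnot \lnot (R \lor (\lnot S \lor \lnot Q)) \to (P \leftrightarrow \lnot R)).
  branch 1 (add \lnot T):
    ○ open, literals {T=F}.
  branch 2 (add \lnot (\lnot \lnot (R \lor (\lnot S \lor \lnot Q)) \to (P \leftrightarrow \lnot R))):
    \lnot (\lnot \lnot (R \lor (\lnot S \lor \lnot Q)) \to (P \leftrightarrow \lnot R)): α-rule — add \lnot \lnot (R \lor (\lnot S \lor \lnot Q)), \lnot (P \leftrightarrow \lnot R).
    \lnot \lnot (R \lor (\lnot S \lor \lnot Q)): drop double negation, giving (R \lor (\lnot S \lor \lnot Q)).
    \lnot (P \leftrightarrow \lnot R): β-rule — branch into P, \lnot \lnot R  //  \lnot P, \lnot R.
      branch 2.1 (add P, \lnot \lnot R):
        (R \lor (\lnot S \lor \lnot Q)): β-rule — branch into R  //  (\lnot S \lor \lnot Q).
          branch 2.1.1 (add R):
            ○ open, literals {P=T, R=T}.
          branch 2.1.2 (add (\lnot S \lor \lnot Q)):
            (\lnot S \lor \lnot Q): β-rule — branch into \lnot S  //  \lnot Q.
              branch 2.1.2.1 (add \lnot S):
                ○ open, literals {P=T, R=T, S=F}.
              branch 2.1.2.2 (add \lnot Q):
                ○ open, literals {P=T, Q=F, R=T}.
      branch 2.2 (add \lnot P, \lnot R):
        (R \lor (\lnot S \lor \lnot Q)): β-rule — branch into R  //  (\lnot S \lor \lnot Q).
          branch 2.2.1 (add R):
            × closes — contains both R and \lnot R.
          branch 2.2.2 (add (\lnot S \lor \lnot Q)):
            (\lnot S \lor \lnot Q): β-rule — branch into \lnot S  //  \lnot Q.
              branch 2.2.2.1 (add \lnot S):
                ○ open, literals {P=F, R=F, S=F}.
              branch 2.2.2.2 (add \lnot Q):
                ○ open, literals {P=F, Q=F, R=F}.
1 branch closed, 6 open.
Each open branch fixes some atoms; the unmentioned ones are free. Counting distinct full assignments: branch {T=F} (P, Q, R, S, U) contributes 32 new; branch {P=T, R=T} (Q, S, T, U) contributes 8 new; branch {P=T, R=T, S=F} (Q, T, U) contributes 0 new; branch {P=T, Q=F, R=T} (S, T, U) contributes 0 new; branch {P=F, R=F, S=F} (Q, T, U) contributes 4 new; branch {P=F, Q=F, R=F} (S, T, U) contributes 2 new. Total: 46.

46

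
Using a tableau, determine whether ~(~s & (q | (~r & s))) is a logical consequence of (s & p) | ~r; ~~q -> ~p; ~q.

Initial set: {((s & p) | ~r); (~~q -> ~p); ~q; ~~(~s & (q | (~r & s)))}.
~~(~s & (q | (~r & s))): α-rule — add ~s, (q | (~r & s)).
((s & p) | ~r): β-rule — branch into (s & p)  //  ~r.
  branch 1 (add (s & p)):
    (s & p): α-rule — add s, p.
    × closes — contains both s and ~s.
  branch 2 (add ~r):
    (~~q -> ~p): β-rule — branch into ~~~q  //  ~p.
      branch 2.1 (add ~~~q):
        ~~~q: drop double negation, giving ~q.
        (q | (~r & s)): β-rule — branch into q  //  (~r & s).
          branch 2.1.1 (add q):
            × closes — contains both q and ~q.
          branch 2.1.2 (add (~r & s)):
            (~r & s): α-rule — add ~r, s.
            × closes — contains both s and ~s.
      branch 2.2 (add ~p):
        (q | (~r & s)): β-rule — branch into q  //  (~r & s).
          branch 2.2.1 (add q):
            × closes — contains both q and ~q.
          branch 2.2.2 (add (~r & s)):
            (~r & s): α-rule — add ~r, s.
            × closes — contains both s and ~s.
All 5 branches close.
Every branch closed, so the premises entail the conclusion.

Yes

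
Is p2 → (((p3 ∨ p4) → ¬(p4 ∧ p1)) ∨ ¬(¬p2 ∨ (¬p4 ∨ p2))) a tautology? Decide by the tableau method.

Not valid

Assume the negation and expand:
Initial set: {¬(p2 → (((p3 ∨ p4) → ¬(p4 ∧ p1)) ∨ ¬(¬p2 ∨ (¬p4 ∨ p2))))}.
¬(p2 → (((p3 ∨ p4) → ¬(p4 ∧ p1)) ∨ ¬(¬p2 ∨ (¬p4 ∨ p2)))): α-rule — add p2, ¬(((p3 ∨ p4) → ¬(p4 ∧ p1)) ∨ ¬(¬p2 ∨ (¬p4 ∨ p2))).
¬(((p3 ∨ p4) → ¬(p4 ∧ p1)) ∨ ¬(¬p2 ∨ (¬p4 ∨ p2))): α-rule — add ¬((p3 ∨ p4) → ¬(p4 ∧ p1)), ¬¬(¬p2 ∨ (¬p4 ∨ p2)).
¬((p3 ∨ p4) → ¬(p4 ∧ p1)): α-rule — add (p3 ∨ p4), ¬¬(p4 ∧ p1).
¬¬(p4 ∧ p1): α-rule — add p4, p1.
¬¬(¬p2 ∨ (¬p4 ∨ p2)): β-rule — branch into ¬p2  //  (¬p4 ∨ p2).
  branch 1 (add ¬p2):
    × closes — contains both p2 and ¬p2.
  branch 2 (add (¬p4 ∨ p2)):
    (p3 ∨ p4): β-rule — branch into p3  //  p4.
      branch 2.1 (add p3):
        (¬p4 ∨ p2): β-rule — branch into ¬p4  //  p2.
          branch 2.1.1 (add ¬p4):
            × closes — contains both p4 and ¬p4.
          branch 2.1.2 (add p2):
            ○ open, literals {p1=1, p2=1, p3=1, p4=1}.
      branch 2.2 (add p4):
        (¬p4 ∨ p2): β-rule — branch into ¬p4  //  p2.
          branch 2.2.1 (add ¬p4):
            × closes — contains both p4 and ¬p4.
          branch 2.2.2 (add p2):
            ○ open, literals {p1=1, p2=1, p4=1}.
3 branches closed, 2 open.
An open branch gives a countermodel: p1=1, p2=1, p3=1, p4=1 (unmentioned atoms arbitrary); under it the original formula is false.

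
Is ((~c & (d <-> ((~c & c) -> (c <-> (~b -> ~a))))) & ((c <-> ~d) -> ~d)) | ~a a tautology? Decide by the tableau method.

Assume the negation and expand:
Initial set: {F (((~c & (d <-> ((~c & c) -> (c <-> (~b -> ~a))))) & ((c <-> ~d) -> ~d)) | ~a)}.
F (((~c & (d <-> ((~c & c) -> (c <-> (~b -> ~a))))) & ((c <-> ~d) -> ~d)) | ~a): α-rule — add F ((~c & (d <-> ((~c & c) -> (c <-> (~b -> ~a))))) & ((c <-> ~d) -> ~d)), F ~a.
F ((~c & (d <-> ((~c & c) -> (c <-> (~b -> ~a))))) & ((c <-> ~d) -> ~d)): β-rule — branch into F (~c & (d <-> ((~c & c) -> (c <-> (~b -> ~a)))))  //  F ((c <-> ~d) -> ~d).
  branch 1 (add F (~c & (d <-> ((~c & c) -> (c <-> (~b -> ~a)))))):
    F (~c & (d <-> ((~c & c) -> (c <-> (~b -> ~a))))): β-rule — branch into F ~c  //  F (d <-> ((~c & c) -> (c <-> (~b -> ~a)))).
      branch 1.1 (add F ~c):
        ○ open, literals {a=true, c=true}.
      branch 1.2 (add F (d <-> ((~c & c) -> (c <-> (~b -> ~a))))):
        F (d <-> ((~c & c) -> (c <-> (~b -> ~a)))): β-rule — branch into T d, F ((~c & c) -> (c <-> (~b -> ~a)))  //  F d, T ((~c & c) -> (c <-> (~b -> ~a))).
          branch 1.2.1 (add T d, F ((~c & c) -> (c <-> (~b -> ~a)))):
            F ((~c & c) -> (c <-> (~b -> ~a))): α-rule — add T (~c & c), F (c <-> (~b -> ~a)).
            T (~c & c): α-rule — add T ~c, T c.
            × closes — contains both c and ~c.
          branch 1.2.2 (add F d, T ((~c & c) -> (c <-> (~b -> ~a)))):
            T ((~c & c) -> (c <-> (~b -> ~a))): β-rule — branch into F (~c & c)  //  T (c <-> (~b -> ~a)).
              branch 1.2.2.1 (add F (~c & c)):
                F (~c & c): β-rule — branch into F ~c  //  F c.
                  branch 1.2.2.1.1 (add F ~c):
                    ○ open, literals {a=true, c=true, d=false}.
                  branch 1.2.2.1.2 (add F c):
                    ○ open, literals {a=true, c=false, d=false}.
              branch 1.2.2.2 (add T (c <-> (~b -> ~a))):
                T (c <-> (~b -> ~a)): β-rule — branch into T c, T (~b -> ~a)  //  F c, F (~b -> ~a).
                  branch 1.2.2.2.1 (add T c, T (~b -> ~a)):
                    T (~b -> ~a): β-rule — branch into F ~b  //  T ~a.
                      branch 1.2.2.2.1.1 (add F ~b):
                        ○ open, literals {a=true, b=true, c=true, d=false}.
                      branch 1.2.2.2.1.2 (add T ~a):
                        × closes — contains both a and ~a.
                  branch 1.2.2.2.2 (add F c, F (~b -> ~a)):
                    F (~b -> ~a): α-rule — add T ~b, F ~a.
                    ○ open, literals {a=true, b=false, c=false, d=false}.
  branch 2 (add F ((c <-> ~d) -> ~d)):
    F ((c <-> ~d) -> ~d): α-rule — add T (c <-> ~d), F ~d.
    T (c <-> ~d): β-rule — branch into T c, T ~d  //  F c, F ~d.
      branch 2.1 (add T c, T ~d):
        × closes — contains both d and ~d.
      branch 2.2 (add F c, F ~d):
        ○ open, literals {a=true, c=false, d=true}.
3 branches closed, 6 open.
An open branch gives a countermodel: a=true, c=true (unmentioned atoms arbitrary); under it the original formula is false.

Not valid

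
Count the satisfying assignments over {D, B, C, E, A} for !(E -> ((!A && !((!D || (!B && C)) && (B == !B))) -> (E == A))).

8

Initial set: {!(E -> ((!A && !((!D || (!B && C)) && (B == !B))) -> (E == A)))}.
!(E -> ((!A && !((!D || (!B && C)) && (B == !B))) -> (E == A))): α-rule — add E, !((!A && !((!D || (!B && C)) && (B == !B))) -> (E == A)).
!((!A && !((!D || (!B && C)) && (B == !B))) -> (E == A)): α-rule — add (!A && !((!D || (!B && C)) && (B == !B))), !(E == A).
(!A && !((!D || (!B && C)) && (B == !B))): α-rule — add !A, !((!D || (!B && C)) && (B == !B)).
!(E == A): β-rule — branch into E, !A  //  !E, A.
  branch 1 (add E, !A):
    !((!D || (!B && C)) && (B == !B)): β-rule — branch into !(!D || (!B && C))  //  !(B == !B).
      branch 1.1 (add !(!D || (!B && C))):
        !(!D || (!B && C)): α-rule — add !!D, !(!B && C).
        !(!B && C): β-rule — branch into !!B  //  !C.
          branch 1.1.1 (add !!B):
            ○ open, literals {A=false, B=true, D=true, E=true}.
          branch 1.1.2 (add !C):
            ○ open, literals {A=false, C=false, D=true, E=true}.
      branch 1.2 (add !(B == !B)):
        !(B == !B): β-rule — branch into B, !!B  //  !B, !B.
          branch 1.2.1 (add B, !!B):
            ○ open, literals {A=false, B=true, E=true}.
          branch 1.2.2 (add !B, !B):
            ○ open, literals {A=false, B=false, E=true}.
  branch 2 (add !E, A):
    × closes — contains both E and !E.
1 branch closed, 4 open.
Each open branch fixes some atoms; the unmentioned ones are free. Counting distinct full assignments: branch {A=false, B=true, D=true, E=true} (C) contributes 2 new; branch {A=false, C=false, D=true, E=true} (B) contributes 1 new; branch {A=false, B=true, E=true} (D, C) contributes 2 new; branch {A=false, B=false, E=true} (D, C) contributes 3 new. Total: 8.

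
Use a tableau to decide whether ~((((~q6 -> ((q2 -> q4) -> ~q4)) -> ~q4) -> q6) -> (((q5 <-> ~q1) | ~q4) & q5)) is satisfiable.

Satisfiable

Initial set: {T ~((((~q6 -> ((q2 -> q4) -> ~q4)) -> ~q4) -> q6) -> (((q5 <-> ~q1) | ~q4) & q5))}.
T ~((((~q6 -> ((q2 -> q4) -> ~q4)) -> ~q4) -> q6) -> (((q5 <-> ~q1) | ~q4) & q5)): α-rule — add T (((~q6 -> ((q2 -> q4) -> ~q4)) -> ~q4) -> q6), F (((q5 <-> ~q1) | ~q4) & q5).
T (((~q6 -> ((q2 -> q4) -> ~q4)) -> ~q4) -> q6): β-rule — branch into F ((~q6 -> ((q2 -> q4) -> ~q4)) -> ~q4)  //  T q6.
  branch 1 (add F ((~q6 -> ((q2 -> q4) -> ~q4)) -> ~q4)):
    F ((~q6 -> ((q2 -> q4) -> ~q4)) -> ~q4): α-rule — add T (~q6 -> ((q2 -> q4) -> ~q4)), F ~q4.
    F (((q5 <-> ~q1) | ~q4) & q5): β-rule — branch into F ((q5 <-> ~q1) | ~q4)  //  F q5.
      branch 1.1 (add F ((q5 <-> ~q1) | ~q4)):
        F ((q5 <-> ~q1) | ~q4): α-rule — add F (q5 <-> ~q1), F ~q4.
        T (~q6 -> ((q2 -> q4) -> ~q4)): β-rule — branch into F ~q6  //  T ((q2 -> q4) -> ~q4).
          branch 1.1.1 (add F ~q6):
            F (q5 <-> ~q1): β-rule — branch into T q5, F ~q1  //  F q5, T ~q1.
              branch 1.1.1.1 (add T q5, F ~q1):
                ○ open, literals {q1=true, q4=true, q5=true, q6=true}.
              branch 1.1.1.2 (add F q5, T ~q1):
                ○ open, literals {q1=false, q4=true, q5=false, q6=true}.
          branch 1.1.2 (add T ((q2 -> q4) -> ~q4)):
            F (q5 <-> ~q1): β-rule — branch into T q5, F ~q1  //  F q5, T ~q1.
              branch 1.1.2.1 (add T q5, F ~q1):
                T ((q2 -> q4) -> ~q4): β-rule — branch into F (q2 -> q4)  //  T ~q4.
                  branch 1.1.2.1.1 (add F (q2 -> q4)):
                    F (q2 -> q4): α-rule — add T q2, F q4.
                    × closes — contains both q4 and ~q4.
                  branch 1.1.2.1.2 (add T ~q4):
                    × closes — contains both q4 and ~q4.
              branch 1.1.2.2 (add F q5, T ~q1):
                T ((q2 -> q4) -> ~q4): β-rule — branch into F (q2 -> q4)  //  T ~q4.
                  branch 1.1.2.2.1 (add F (q2 -> q4)):
                    F (q2 -> q4): α-rule — add T q2, F q4.
                    × closes — contains both q4 and ~q4.
                  branch 1.1.2.2.2 (add T ~q4):
                    × closes — contains both q4 and ~q4.
      branch 1.2 (add F q5):
        T (~q6 -> ((q2 -> q4) -> ~q4)): β-rule — branch into F ~q6  //  T ((q2 -> q4) -> ~q4).
          branch 1.2.1 (add F ~q6):
            ○ open, literals {q4=true, q5=false, q6=true}.
          branch 1.2.2 (add T ((q2 -> q4) -> ~q4)):
            T ((q2 -> q4) -> ~q4): β-rule — branch into F (q2 -> q4)  //  T ~q4.
              branch 1.2.2.1 (add F (q2 -> q4)):
                F (q2 -> q4): α-rule — add T q2, F q4.
                × closes — contains both q4 and ~q4.
              branch 1.2.2.2 (add T ~q4):
                × closes — contains both q4 and ~q4.
  branch 2 (add T q6):
    F (((q5 <-> ~q1) | ~q4) & q5): β-rule — branch into F ((q5 <-> ~q1) | ~q4)  //  F q5.
      branch 2.1 (add F ((q5 <-> ~q1) | ~q4)):
        F ((q5 <-> ~q1) | ~q4): α-rule — add F (q5 <-> ~q1), F ~q4.
        F (q5 <-> ~q1): β-rule — branch into T q5, F ~q1  //  F q5, T ~q1.
          branch 2.1.1 (add T q5, F ~q1):
            ○ open, literals {q1=true, q4=true, q5=true, q6=true}.
          branch 2.1.2 (add F q5, T ~q1):
            ○ open, literals {q1=false, q4=true, q5=false, q6=true}.
      branch 2.2 (add F q5):
        ○ open, literals {q5=false, q6=true}.
6 branches closed, 6 open.
An open branch gives a satisfying assignment: q1=true, q4=true, q5=true, q6=true.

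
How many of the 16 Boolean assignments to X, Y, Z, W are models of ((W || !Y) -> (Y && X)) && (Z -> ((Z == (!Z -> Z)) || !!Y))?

6

Initial set: {(((W || !Y) -> (Y && X)) && (Z -> ((Z == (!Z -> Z)) || !!Y)))}.
(((W || !Y) -> (Y && X)) && (Z -> ((Z == (!Z -> Z)) || !!Y))): α-rule — add ((W || !Y) -> (Y && X)), (Z -> ((Z == (!Z -> Z)) || !!Y)).
((W || !Y) -> (Y && X)): β-rule — branch into !(W || !Y)  //  (Y && X).
  branch 1 (add !(W || !Y)):
    !(W || !Y): α-rule — add !W, !!Y.
    (Z -> ((Z == (!Z -> Z)) || !!Y)): β-rule — branch into !Z  //  ((Z == (!Z -> Z)) || !!Y).
      branch 1.1 (add !Z):
        ○ open, literals {W=F, Y=T, Z=F}.
      branch 1.2 (add ((Z == (!Z -> Z)) || !!Y)):
        ((Z == (!Z -> Z)) || !!Y): β-rule — branch into (Z == (!Z -> Z))  //  !!Y.
          branch 1.2.1 (add (Z == (!Z -> Z))):
            (Z == (!Z -> Z)): β-rule — branch into Z, (!Z -> Z)  //  !Z, !(!Z -> Z).
              branch 1.2.1.1 (add Z, (!Z -> Z)):
                (!Z -> Z): β-rule — branch into !!Z  //  Z.
                  branch 1.2.1.1.1 (add !!Z):
                    ○ open, literals {W=F, Y=T, Z=T}.
                  branch 1.2.1.1.2 (add Z):
                    ○ open, literals {W=F, Y=T, Z=T}.
              branch 1.2.1.2 (add !Z, !(!Z -> Z)):
                !(!Z -> Z): α-rule — add !Z, !Z.
                ○ open, literals {W=F, Y=T, Z=F}.
          branch 1.2.2 (add !!Y):
            !!Y: drop double negation, giving Y.
            ○ open, literals {W=F, Y=T}.
  branch 2 (add (Y && X)):
    (Y && X): α-rule — add Y, X.
    (Z -> ((Z == (!Z -> Z)) || !!Y)): β-rule — branch into !Z  //  ((Z == (!Z -> Z)) || !!Y).
      branch 2.1 (add !Z):
        ○ open, literals {X=T, Y=T, Z=F}.
      branch 2.2 (add ((Z == (!Z -> Z)) || !!Y)):
        ((Z == (!Z -> Z)) || !!Y): β-rule — branch into (Z == (!Z -> Z))  //  !!Y.
          branch 2.2.1 (add (Z == (!Z -> Z))):
            (Z == (!Z -> Z)): β-rule — branch into Z, (!Z -> Z)  //  !Z, !(!Z -> Z).
              branch 2.2.1.1 (add Z, (!Z -> Z)):
                (!Z -> Z): β-rule — branch into !!Z  //  Z.
                  branch 2.2.1.1.1 (add !!Z):
                    ○ open, literals {X=T, Y=T, Z=T}.
                  branch 2.2.1.1.2 (add Z):
                    ○ open, literals {X=T, Y=T, Z=T}.
              branch 2.2.1.2 (add !Z, !(!Z -> Z)):
                !(!Z -> Z): α-rule — add !Z, !Z.
                ○ open, literals {X=T, Y=T, Z=F}.
          branch 2.2.2 (add !!Y):
            !!Y: drop double negation, giving Y.
            ○ open, literals {X=T, Y=T}.
0 branches closed, 10 open.
Each open branch fixes some atoms; the unmentioned ones are free. Counting distinct full assignments: branch {W=F, Y=T, Z=F} (X) contributes 2 new; branch {W=F, Y=T, Z=T} (X) contributes 2 new; branch {W=F, Y=T, Z=T} (X) contributes 0 new; branch {W=F, Y=T, Z=F} (X) contributes 0 new; branch {W=F, Y=T} (X, Z) contributes 0 new; branch {X=T, Y=T, Z=F} (W) contributes 1 new; branch {X=T, Y=T, Z=T} (W) contributes 1 new; branch {X=T, Y=T, Z=T} (W) contributes 0 new; branch {X=T, Y=T, Z=F} (W) contributes 0 new; branch {X=T, Y=T} (Z, W) contributes 0 new. Total: 6.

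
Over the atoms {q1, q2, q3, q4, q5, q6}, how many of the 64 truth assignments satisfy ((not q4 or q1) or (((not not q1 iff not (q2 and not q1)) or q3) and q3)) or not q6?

Initial set: {(((not q4 or q1) or (((not not q1 iff not (q2 and not q1)) or q3) and q3)) or not q6)}.
(((not q4 or q1) or (((not not q1 iff not (q2 and not q1)) or q3) and q3)) or not q6): β-rule — branch into ((not q4 or q1) or (((not not q1 iff not (q2 and not q1)) or q3) and q3))  //  not q6.
  branch 1 (add ((not q4 or q1) or (((not not q1 iff not (q2 and not q1)) or q3) and q3))):
    ((not q4 or q1) or (((not not q1 iff not (q2 and not q1)) or q3) and q3)): β-rule — branch into (not q4 or q1)  //  (((not not q1 iff not (q2 and not q1)) or q3) and q3).
      branch 1.1 (add (not q4 or q1)):
        (not q4 or q1): β-rule — branch into not q4  //  q1.
          branch 1.1.1 (add not q4):
            ○ open, literals {q4=false}.
          branch 1.1.2 (add q1):
            ○ open, literals {q1=true}.
      branch 1.2 (add (((not not q1 iff not (q2 and not q1)) or q3) and q3)):
        (((not not q1 iff not (q2 and not q1)) or q3) and q3): α-rule — add ((not not q1 iff not (q2 and not q1)) or q3), q3.
        ((not not q1 iff not (q2 and not q1)) or q3): β-rule — branch into (not not q1 iff not (q2 and not q1))  //  q3.
          branch 1.2.1 (add (not not q1 iff not (q2 and not q1))):
            (not not q1 iff not (q2 and not q1)): β-rule — branch into not not q1, not (q2 and not q1)  //  not not not q1, not not (q2 and not q1).
              branch 1.2.1.1 (add not not q1, not (q2 and not q1)):
                not not q1: drop double negation, giving q1.
                not (q2 and not q1): β-rule — branch into not q2  //  not not q1.
                  branch 1.2.1.1.1 (add not q2):
                    ○ open, literals {q1=true, q2=false, q3=true}.
                  branch 1.2.1.1.2 (add not not q1):
                    ○ open, literals {q1=true, q3=true}.
              branch 1.2.1.2 (add not not not q1, not not (q2 and not q1)):
                not not not q1: drop double negation, giving not q1.
                not not (q2 and not q1): α-rule — add q2, not q1.
                ○ open, literals {q1=false, q2=true, q3=true}.
          branch 1.2.2 (add q3):
            ○ open, literals {q3=true}.
  branch 2 (add not q6):
    ○ open, literals {q6=false}.
0 branches closed, 7 open.
Each open branch fixes some atoms; the unmentioned ones are free. Counting distinct full assignments: branch {q4=false} (q1, q2, q3, q5, q6) contributes 32 new; branch {q1=true} (q2, q3, q4, q5, q6) contributes 16 new; branch {q1=true, q2=false, q3=true} (q4, q5, q6) contributes 0 new; branch {q1=true, q3=true} (q2, q4, q5, q6) contributes 0 new; branch {q1=false, q2=true, q3=true} (q4, q5, q6) contributes 4 new; branch {q3=true} (q1, q2, q4, q5, q6) contributes 4 new; branch {q6=false} (q1, q2, q3, q4, q5) contributes 4 new. Total: 60.

60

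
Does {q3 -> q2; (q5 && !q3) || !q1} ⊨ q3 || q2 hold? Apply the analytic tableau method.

No

Initial set: {(q3 -> q2); ((q5 && !q3) || !q1); !(q3 || q2)}.
!(q3 || q2): α-rule — add !q3, !q2.
(q3 -> q2): β-rule — branch into !q3  //  q2.
  branch 1 (add !q3):
    ((q5 && !q3) || !q1): β-rule — branch into (q5 && !q3)  //  !q1.
      branch 1.1 (add (q5 && !q3)):
        (q5 && !q3): α-rule — add q5, !q3.
        ○ open, literals {q2=false, q3=false, q5=true}.
      branch 1.2 (add !q1):
        ○ open, literals {q1=false, q2=false, q3=false}.
  branch 2 (add q2):
    × closes — contains both q2 and !q2.
1 branch closed, 2 open.
An open branch gives a countermodel: q2=false, q3=false, q5=true (unmentioned atoms arbitrary); the premises hold there but the conclusion fails.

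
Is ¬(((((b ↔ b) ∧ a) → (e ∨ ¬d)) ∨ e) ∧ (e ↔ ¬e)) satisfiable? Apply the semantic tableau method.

Initial set: {¬(((((b ↔ b) ∧ a) → (e ∨ ¬d)) ∨ e) ∧ (e ↔ ¬e))}.
¬(((((b ↔ b) ∧ a) → (e ∨ ¬d)) ∨ e) ∧ (e ↔ ¬e)): β-rule — branch into ¬((((b ↔ b) ∧ a) → (e ∨ ¬d)) ∨ e)  //  ¬(e ↔ ¬e).
  branch 1 (add ¬((((b ↔ b) ∧ a) → (e ∨ ¬d)) ∨ e)):
    ¬((((b ↔ b) ∧ a) → (e ∨ ¬d)) ∨ e): α-rule — add ¬(((b ↔ b) ∧ a) → (e ∨ ¬d)), ¬e.
    ¬(((b ↔ b) ∧ a) → (e ∨ ¬d)): α-rule — add ((b ↔ b) ∧ a), ¬(e ∨ ¬d).
    ((b ↔ b) ∧ a): α-rule — add (b ↔ b), a.
    ¬(e ∨ ¬d): α-rule — add ¬e, ¬¬d.
    (b ↔ b): β-rule — branch into b, b  //  ¬b, ¬b.
      branch 1.1 (add b, b):
        ○ open, literals {a=true, b=true, d=true, e=false}.
      branch 1.2 (add ¬b, ¬b):
        ○ open, literals {a=true, b=false, d=true, e=false}.
  branch 2 (add ¬(e ↔ ¬e)):
    ¬(e ↔ ¬e): β-rule — branch into e, ¬¬e  //  ¬e, ¬e.
      branch 2.1 (add e, ¬¬e):
        ○ open, literals {e=true}.
      branch 2.2 (add ¬e, ¬e):
        ○ open, literals {e=false}.
0 branches closed, 4 open.
An open branch gives a satisfying assignment: a=true, b=true, d=true, e=false.

Satisfiable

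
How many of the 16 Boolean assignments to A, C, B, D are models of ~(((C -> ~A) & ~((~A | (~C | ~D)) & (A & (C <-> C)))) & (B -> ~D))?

Initial set: {~(((C -> ~A) & ~((~A | (~C | ~D)) & (A & (C <-> C)))) & (B -> ~D))}.
~(((C -> ~A) & ~((~A | (~C | ~D)) & (A & (C <-> C)))) & (B -> ~D)): β-rule — branch into ~((C -> ~A) & ~((~A | (~C | ~D)) & (A & (C <-> C))))  //  ~(B -> ~D).
  branch 1 (add ~((C -> ~A) & ~((~A | (~C | ~D)) & (A & (C <-> C))))):
    ~((C -> ~A) & ~((~A | (~C | ~D)) & (A & (C <-> C)))): β-rule — branch into ~(C -> ~A)  //  ~~((~A | (~C | ~D)) & (A & (C <-> C))).
      branch 1.1 (add ~(C -> ~A)):
        ~(C -> ~A): α-rule — add C, ~~A.
        ○ open, literals {A=1, C=1}.
      branch 1.2 (add ~~((~A | (~C | ~D)) & (A & (C <-> C)))):
        ~~((~A | (~C | ~D)) & (A & (C <-> C))): α-rule — add (~A | (~C | ~D)), (A & (C <-> C)).
        (A & (C <-> C)): α-rule — add A, (C <-> C).
        (~A | (~C | ~D)): β-rule — branch into ~A  //  (~C | ~D).
          branch 1.2.1 (add ~A):
            × closes — contains both A and ~A.
          branch 1.2.2 (add (~C | ~D)):
            (C <-> C): β-rule — branch into C, C  //  ~C, ~C.
              branch 1.2.2.1 (add C, C):
                (~C | ~D): β-rule — branch into ~C  //  ~D.
                  branch 1.2.2.1.1 (add ~C):
                    × closes — contains both C and ~C.
                  branch 1.2.2.1.2 (add ~D):
                    ○ open, literals {A=1, C=1, D=0}.
              branch 1.2.2.2 (add ~C, ~C):
                (~C | ~D): β-rule — branch into ~C  //  ~D.
                  branch 1.2.2.2.1 (add ~C):
                    ○ open, literals {A=1, C=0}.
                  branch 1.2.2.2.2 (add ~D):
                    ○ open, literals {A=1, C=0, D=0}.
  branch 2 (add ~(B -> ~D)):
    ~(B -> ~D): α-rule — add B, ~~D.
    ○ open, literals {B=1, D=1}.
2 branches closed, 5 open.
Each open branch fixes some atoms; the unmentioned ones are free. Counting distinct full assignments: branch {A=1, C=1} (B, D) contributes 4 new; branch {A=1, C=1, D=0} (B) contributes 0 new; branch {A=1, C=0} (B, D) contributes 4 new; branch {A=1, C=0, D=0} (B) contributes 0 new; branch {B=1, D=1} (A, C) contributes 2 new. Total: 10.

10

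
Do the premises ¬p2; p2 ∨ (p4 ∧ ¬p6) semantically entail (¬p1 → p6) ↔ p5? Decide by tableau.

Initial set: {¬p2; (p2 ∨ (p4 ∧ ¬p6)); ¬((¬p1 → p6) ↔ p5)}.
(p2 ∨ (p4 ∧ ¬p6)): β-rule — branch into p2  //  (p4 ∧ ¬p6).
  branch 1 (add p2):
    × closes — contains both p2 and ¬p2.
  branch 2 (add (p4 ∧ ¬p6)):
    (p4 ∧ ¬p6): α-rule — add p4, ¬p6.
    ¬((¬p1 → p6) ↔ p5): β-rule — branch into (¬p1 → p6), ¬p5  //  ¬(¬p1 → p6), p5.
      branch 2.1 (add (¬p1 → p6), ¬p5):
        (¬p1 → p6): β-rule — branch into ¬¬p1  //  p6.
          branch 2.1.1 (add ¬¬p1):
            ○ open, literals {p1=true, p2=false, p4=true, p5=false, p6=false}.
          branch 2.1.2 (add p6):
            × closes — contains both p6 and ¬p6.
      branch 2.2 (add ¬(¬p1 → p6), p5):
        ¬(¬p1 → p6): α-rule — add ¬p1, ¬p6.
        ○ open, literals {p1=false, p2=false, p4=true, p5=true, p6=false}.
2 branches closed, 2 open.
An open branch gives a countermodel: p1=true, p2=false, p4=true, p5=false, p6=false (unmentioned atoms arbitrary); the premises hold there but the conclusion fails.

No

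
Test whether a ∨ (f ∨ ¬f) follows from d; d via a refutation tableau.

Initial set: {d; d; ¬(a ∨ (f ∨ ¬f))}.
¬(a ∨ (f ∨ ¬f)): α-rule — add ¬a, ¬(f ∨ ¬f).
¬(f ∨ ¬f): α-rule — add ¬f, ¬¬f.
× closes — contains both f and ¬f.
All 1 branch closes.
Every branch closed, so the premises entail the conclusion.

Yes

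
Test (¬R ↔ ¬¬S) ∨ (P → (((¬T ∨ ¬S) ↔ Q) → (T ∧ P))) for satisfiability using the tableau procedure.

Initial set: {T ((¬R ↔ ¬¬S) ∨ (P → (((¬T ∨ ¬S) ↔ Q) → (T ∧ P))))}.
T ((¬R ↔ ¬¬S) ∨ (P → (((¬T ∨ ¬S) ↔ Q) → (T ∧ P)))): β-rule — branch into T (¬R ↔ ¬¬S)  //  T (P → (((¬T ∨ ¬S) ↔ Q) → (T ∧ P))).
  branch 1 (add T (¬R ↔ ¬¬S)):
    T (¬R ↔ ¬¬S): β-rule — branch into T ¬R, T ¬¬S  //  F ¬R, F ¬¬S.
      branch 1.1 (add T ¬R, T ¬¬S):
        T ¬¬S: drop double negation, giving T S.
        ○ open, literals {R=0, S=1}.
      branch 1.2 (add F ¬R, F ¬¬S):
        F ¬¬S: drop double negation, giving F S.
        ○ open, literals {R=1, S=0}.
  branch 2 (add T (P → (((¬T ∨ ¬S) ↔ Q) → (T ∧ P)))):
    T (P → (((¬T ∨ ¬S) ↔ Q) → (T ∧ P))): β-rule — branch into F P  //  T (((¬T ∨ ¬S) ↔ Q) → (T ∧ P)).
      branch 2.1 (add F P):
        ○ open, literals {P=0}.
      branch 2.2 (add T (((¬T ∨ ¬S) ↔ Q) → (T ∧ P))):
        T (((¬T ∨ ¬S) ↔ Q) → (T ∧ P)): β-rule — branch into F ((¬T ∨ ¬S) ↔ Q)  //  T (T ∧ P).
          branch 2.2.1 (add F ((¬T ∨ ¬S) ↔ Q)):
            F ((¬T ∨ ¬S) ↔ Q): β-rule — branch into T (¬T ∨ ¬S), F Q  //  F (¬T ∨ ¬S), T Q.
              branch 2.2.1.1 (add T (¬T ∨ ¬S), F Q):
                T (¬T ∨ ¬S): β-rule — branch into T ¬T  //  T ¬S.
                  branch 2.2.1.1.1 (add T ¬T):
                    ○ open, literals {Q=0, T=0}.
                  branch 2.2.1.1.2 (add T ¬S):
                    ○ open, literals {Q=0, S=0}.
              branch 2.2.1.2 (add F (¬T ∨ ¬S), T Q):
                F (¬T ∨ ¬S): α-rule — add F ¬T, F ¬S.
                ○ open, literals {Q=1, S=1, T=1}.
          branch 2.2.2 (add T (T ∧ P)):
            T (T ∧ P): α-rule — add T T, T P.
            ○ open, literals {P=1, T=1}.
0 branches closed, 7 open.
An open branch gives a satisfying assignment: R=0, S=1.

Satisfiable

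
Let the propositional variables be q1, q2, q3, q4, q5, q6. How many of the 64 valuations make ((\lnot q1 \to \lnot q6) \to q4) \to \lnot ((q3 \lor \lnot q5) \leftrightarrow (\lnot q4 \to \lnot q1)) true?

34

Initial set: {(((\lnot q1 \to \lnot q6) \to q4) \to \lnot ((q3 \lor \lnot q5) \leftrightarrow (\lnot q4 \to \lnot q1)))}.
(((\lnot q1 \to \lnot q6) \to q4) \to \lnot ((q3 \lor \lnot q5) \leftrightarrow (\lnot q4 \to \lnot q1))): β-rule — branch into \lnot ((\lnot q1 \to \lnot q6) \to q4)  //  \lnot ((q3 \lor \lnot q5) \leftrightarrow (\lnot q4 \to \lnot q1)).
  branch 1 (add \lnot ((\lnot q1 \to \lnot q6) \to q4)):
    \lnot ((\lnot q1 \to \lnot q6) \to q4): α-rule — add (\lnot q1 \to \lnot q6), \lnot q4.
    (\lnot q1 \to \lnot q6): β-rule — branch into \lnot \lnot q1  //  \lnot q6.
      branch 1.1 (add \lnot \lnot q1):
        ○ open, literals {q1=1, q4=0}.
      branch 1.2 (add \lnot q6):
        ○ open, literals {q4=0, q6=0}.
  branch 2 (add \lnot ((q3 \lor \lnot q5) \leftrightarrow (\lnot q4 \to \lnot q1))):
    \lnot ((q3 \lor \lnot q5) \leftrightarrow (\lnot q4 \to \lnot q1)): β-rule — branch into (q3 \lor \lnot q5), \lnot (\lnot q4 \to \lnot q1)  //  \lnot (q3 \lor \lnot q5), (\lnot q4 \to \lnot q1).
      branch 2.1 (add (q3 \lor \lnot q5), \lnot (\lnot q4 \to \lnot q1)):
        \lnot (\lnot q4 \to \lnot q1): α-rule — add \lnot q4, \lnot \lnot q1.
        (q3 \lor \lnot q5): β-rule — branch into q3  //  \lnot q5.
          branch 2.1.1 (add q3):
            ○ open, literals {q1=1, q3=1, q4=0}.
          branch 2.1.2 (add \lnot q5):
            ○ open, literals {q1=1, q4=0, q5=0}.
      branch 2.2 (add \lnot (q3 \lor \lnot q5), (\lnot q4 \to \lnot q1)):
        \lnot (q3 \lor \lnot q5): α-rule — add \lnot q3, \lnot \lnot q5.
        (\lnot q4 \to \lnot q1): β-rule — branch into \lnot \lnot q4  //  \lnot q1.
          branch 2.2.1 (add \lnot \lnot q4):
            ○ open, literals {q3=0, q4=1, q5=1}.
          branch 2.2.2 (add \lnot q1):
            ○ open, literals {q1=0, q3=0, q5=1}.
0 branches closed, 6 open.
Each open branch fixes some atoms; the unmentioned ones are free. Counting distinct full assignments: branch {q1=1, q4=0} (q2, q3, q5, q6) contributes 16 new; branch {q4=0, q6=0} (q1, q2, q3, q5) contributes 8 new; branch {q1=1, q3=1, q4=0} (q2, q5, q6) contributes 0 new; branch {q1=1, q4=0, q5=0} (q2, q3, q6) contributes 0 new; branch {q3=0, q4=1, q5=1} (q1, q2, q6) contributes 8 new; branch {q1=0, q3=0, q5=1} (q2, q4, q6) contributes 2 new. Total: 34.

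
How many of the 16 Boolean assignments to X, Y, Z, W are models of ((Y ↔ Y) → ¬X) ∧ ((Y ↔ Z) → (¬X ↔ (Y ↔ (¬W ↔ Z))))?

Initial set: {(((Y ↔ Y) → ¬X) ∧ ((Y ↔ Z) → (¬X ↔ (Y ↔ (¬W ↔ Z)))))}.
(((Y ↔ Y) → ¬X) ∧ ((Y ↔ Z) → (¬X ↔ (Y ↔ (¬W ↔ Z))))): α-rule — add ((Y ↔ Y) → ¬X), ((Y ↔ Z) → (¬X ↔ (Y ↔ (¬W ↔ Z)))).
((Y ↔ Y) → ¬X): β-rule — branch into ¬(Y ↔ Y)  //  ¬X.
  branch 1 (add ¬(Y ↔ Y)):
    ((Y ↔ Z) → (¬X ↔ (Y ↔ (¬W ↔ Z)))): β-rule — branch into ¬(Y ↔ Z)  //  (¬X ↔ (Y ↔ (¬W ↔ Z))).
      branch 1.1 (add ¬(Y ↔ Z)):
        ¬(Y ↔ Y): β-rule — branch into Y, ¬Y  //  ¬Y, Y.
          branch 1.1.1 (add Y, ¬Y):
            × closes — contains both Y and ¬Y.
          branch 1.1.2 (add ¬Y, Y):
            × closes — contains both Y and ¬Y.
      branch 1.2 (add (¬X ↔ (Y ↔ (¬W ↔ Z)))):
        ¬(Y ↔ Y): β-rule — branch into Y, ¬Y  //  ¬Y, Y.
          branch 1.2.1 (add Y, ¬Y):
            × closes — contains both Y and ¬Y.
          branch 1.2.2 (add ¬Y, Y):
            × closes — contains both Y and ¬Y.
  branch 2 (add ¬X):
    ((Y ↔ Z) → (¬X ↔ (Y ↔ (¬W ↔ Z)))): β-rule — branch into ¬(Y ↔ Z)  //  (¬X ↔ (Y ↔ (¬W ↔ Z))).
      branch 2.1 (add ¬(Y ↔ Z)):
        ¬(Y ↔ Z): β-rule — branch into Y, ¬Z  //  ¬Y, Z.
          branch 2.1.1 (add Y, ¬Z):
            ○ open, literals {X=F, Y=T, Z=F}.
          branch 2.1.2 (add ¬Y, Z):
            ○ open, literals {X=F, Y=F, Z=T}.
      branch 2.2 (add (¬X ↔ (Y ↔ (¬W ↔ Z)))):
        (¬X ↔ (Y ↔ (¬W ↔ Z))): β-rule — branch into ¬X, (Y ↔ (¬W ↔ Z))  //  ¬¬X, ¬(Y ↔ (¬W ↔ Z)).
          branch 2.2.1 (add ¬X, (Y ↔ (¬W ↔ Z))):
            (Y ↔ (¬W ↔ Z)): β-rule — branch into Y, (¬W ↔ Z)  //  ¬Y, ¬(¬W ↔ Z).
              branch 2.2.1.1 (add Y, (¬W ↔ Z)):
                (¬W ↔ Z): β-rule — branch into ¬W, Z  //  ¬¬W, ¬Z.
                  branch 2.2.1.1.1 (add ¬W, Z):
                    ○ open, literals {W=F, X=F, Y=T, Z=T}.
                  branch 2.2.1.1.2 (add ¬¬W, ¬Z):
                    ○ open, literals {W=T, X=F, Y=T, Z=F}.
              branch 2.2.1.2 (add ¬Y, ¬(¬W ↔ Z)):
                ¬(¬W ↔ Z): β-rule — branch into ¬W, ¬Z  //  ¬¬W, Z.
                  branch 2.2.1.2.1 (add ¬W, ¬Z):
                    ○ open, literals {W=F, X=F, Y=F, Z=F}.
                  branch 2.2.1.2.2 (add ¬¬W, Z):
                    ○ open, literals {W=T, X=F, Y=F, Z=T}.
          branch 2.2.2 (add ¬¬X, ¬(Y ↔ (¬W ↔ Z))):
            × closes — contains both X and ¬X.
5 branches closed, 6 open.
Each open branch fixes some atoms; the unmentioned ones are free. Counting distinct full assignments: branch {X=F, Y=T, Z=F} (W) contributes 2 new; branch {X=F, Y=F, Z=T} (W) contributes 2 new; branch {W=F, X=F, Y=T, Z=T} (none free) contributes 1 new; branch {W=T, X=F, Y=T, Z=F} (none free) contributes 0 new; branch {W=F, X=F, Y=F, Z=F} (none free) contributes 1 new; branch {W=T, X=F, Y=F, Z=T} (none free) contributes 0 new. Total: 6.

6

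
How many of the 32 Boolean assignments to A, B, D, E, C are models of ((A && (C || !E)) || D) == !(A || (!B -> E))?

10

Initial set: {(((A && (C || !E)) || D) == !(A || (!B -> E)))}.
(((A && (C || !E)) || D) == !(A || (!B -> E))): β-rule — branch into ((A && (C || !E)) || D), !(A || (!B -> E))  //  !((A && (C || !E)) || D), !!(A || (!B -> E)).
  branch 1 (add ((A && (C || !E)) || D), !(A || (!B -> E))):
    !(A || (!B -> E)): α-rule — add !A, !(!B -> E).
    !(!B -> E): α-rule — add !B, !E.
    ((A && (C || !E)) || D): β-rule — branch into (A && (C || !E))  //  D.
      branch 1.1 (add (A && (C || !E))):
        (A && (C || !E)): α-rule — add A, (C || !E).
        × closes — contains both A and !A.
      branch 1.2 (add D):
        ○ open, literals {A=F, B=F, D=T, E=F}.
  branch 2 (add !((A && (C || !E)) || D), !!(A || (!B -> E))):
    !((A && (C || !E)) || D): α-rule — add !(A && (C || !E)), !D.
    !!(A || (!B -> E)): β-rule — branch into A  //  (!B -> E).
      branch 2.1 (add A):
        !(A && (C || !E)): β-rule — branch into !A  //  !(C || !E).
          branch 2.1.1 (add !A):
            × closes — contains both A and !A.
          branch 2.1.2 (add !(C || !E)):
            !(C || !E): α-rule — add !C, !!E.
            ○ open, literals {A=T, C=F, D=F, E=T}.
      branch 2.2 (add (!B -> E)):
        !(A && (C || !E)): β-rule — branch into !A  //  !(C || !E).
          branch 2.2.1 (add !A):
            (!B -> E): β-rule — branch into !!B  //  E.
              branch 2.2.1.1 (add !!B):
                ○ open, literals {A=F, B=T, D=F}.
              branch 2.2.1.2 (add E):
                ○ open, literals {A=F, D=F, E=T}.
          branch 2.2.2 (add !(C || !E)):
            !(C || !E): α-rule — add !C, !!E.
            (!B -> E): β-rule — branch into !!B  //  E.
              branch 2.2.2.1 (add !!B):
                ○ open, literals {B=T, C=F, D=F, E=T}.
              branch 2.2.2.2 (add E):
                ○ open, literals {C=F, D=F, E=T}.
2 branches closed, 6 open.
Each open branch fixes some atoms; the unmentioned ones are free. Counting distinct full assignments: branch {A=F, B=F, D=T, E=F} (C) contributes 2 new; branch {A=T, C=F, D=F, E=T} (B) contributes 2 new; branch {A=F, B=T, D=F} (E, C) contributes 4 new; branch {A=F, D=F, E=T} (B, C) contributes 2 new; branch {B=T, C=F, D=F, E=T} (A) contributes 0 new; branch {C=F, D=F, E=T} (A, B) contributes 0 new. Total: 10.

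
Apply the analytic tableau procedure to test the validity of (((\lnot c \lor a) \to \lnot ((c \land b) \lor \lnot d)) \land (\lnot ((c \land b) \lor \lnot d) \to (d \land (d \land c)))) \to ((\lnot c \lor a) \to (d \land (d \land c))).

Assume the negation and expand:
Initial set: {\lnot ((((\lnot c \lor a) \to \lnot ((c \land b) \lor \lnot d)) \land (\lnot ((c \land b) \lor \lnot d) \to (d \land (d \land c)))) \to ((\lnot c \lor a) \to (d \land (d \land c))))}.
\lnot ((((\lnot c \lor a) \to \lnot ((c \land b) \lor \lnot d)) \land (\lnot ((c \land b) \lor \lnot d) \to (d \land (d \land c)))) \to ((\lnot c \lor a) \to (d \land (d \land c)))): α-rule — add (((\lnot c \lor a) \to \lnot ((c \land b) \lor \lnot d)) \land (\lnot ((c \land b) \lor \lnot d) \to (d \land (d \land c)))), \lnot ((\lnot c \lor a) \to (d \land (d \land c))).
(((\lnot c \lor a) \to \lnot ((c \land b) \lor \lnot d)) \land (\lnot ((c \land b) \lor \lnot d) \to (d \land (d \land c)))): α-rule — add ((\lnot c \lor a) \to \lnot ((c \land b) \lor \lnot d)), (\lnot ((c \land b) \lor \lnot d) \to (d \land (d \land c))).
\lnot ((\lnot c \lor a) \to (d \land (d \land c))): α-rule — add (\lnot c \lor a), \lnot (d \land (d \land c)).
((\lnot c \lor a) \to \lnot ((c \land b) \lor \lnot d)): β-rule — branch into \lnot (\lnot c \lor a)  //  \lnot ((c \land b) \lor \lnot d).
  branch 1 (add \lnot (\lnot c \lor a)):
    \lnot (\lnot c \lor a): α-rule — add \lnot \lnot c, \lnot a.
    (\lnot ((c \land b) \lor \lnot d) \to (d \land (d \land c))): β-rule — branch into \lnot \lnot ((c \land b) \lor \lnot d)  //  (d \land (d \land c)).
      branch 1.1 (add \lnot \lnot ((c \land b) \lor \lnot d)):
        (\lnot c \lor a): β-rule — branch into \lnot c  //  a.
          branch 1.1.1 (add \lnot c):
            × closes — contains both c and \lnot c.
          branch 1.1.2 (add a):
            × closes — contains both a and \lnot a.
      branch 1.2 (add (d \land (d \land c))):
        (d \land (d \land c)): α-rule — add d, (d \land c).
        (d \land c): α-rule — add d, c.
        (\lnot c \lor a): β-rule — branch into \lnot c  //  a.
          branch 1.2.1 (add \lnot c):
            × closes — contains both c and \lnot c.
          branch 1.2.2 (add a):
            × closes — contains both a and \lnot a.
  branch 2 (add \lnot ((c \land b) \lor \lnot d)):
    \lnot ((c \land b) \lor \lnot d): α-rule — add \lnot (c \land b), \lnot \lnot d.
    (\lnot ((c \land b) \lor \lnot d) \to (d \land (d \land c))): β-rule — branch into \lnot \lnot ((c \land b) \lor \lnot d)  //  (d \land (d \land c)).
      branch 2.1 (add \lnot \lnot ((c \land b) \lor \lnot d)):
        (\lnot c \lor a): β-rule — branch into \lnot c  //  a.
          branch 2.1.1 (add \lnot c):
            \lnot (d \land (d \land c)): β-rule — branch into \lnot d  //  \lnot (d \land c).
              branch 2.1.1.1 (add \lnot d):
                × closes — contains both d and \lnot d.
              branch 2.1.1.2 (add \lnot (d \land c)):
                \lnot (c \land b): β-rule — branch into \lnot c  //  \lnot b.
                  branch 2.1.1.2.1 (add \lnot c):
                    \lnot \lnot ((c \land b) \lor \lnot d): β-rule — branch into (c \land b)  //  \lnot d.
                      branch 2.1.1.2.1.1 (add (c \land b)):
                        (c \land b): α-rule — add c, b.
                        × closes — contains both c and \lnot c.
                      branch 2.1.1.2.1.2 (add \lnot d):
                        × closes — contains both d and \lnot d.
                  branch 2.1.1.2.2 (add \lnot b):
                    \lnot \lnot ((c \land b) \lor \lnot d): β-rule — branch into (c \land b)  //  \lnot d.
                      branch 2.1.1.2.2.1 (add (c \land b)):
                        (c \land b): α-rule — add c, b.
                        × closes — contains both c and \lnot c.
                      branch 2.1.1.2.2.2 (add \lnot d):
                        × closes — contains both d and \lnot d.
          branch 2.1.2 (add a):
            \lnot (d \land (d \land c)): β-rule — branch into \lnot d  //  \lnot (d \land c).
              branch 2.1.2.1 (add \lnot d):
                × closes — contains both d and \lnot d.
              branch 2.1.2.2 (add \lnot (d \land c)):
                \lnot (c \land b): β-rule — branch into \lnot c  //  \lnot b.
                  branch 2.1.2.2.1 (add \lnot c):
                    \lnot \lnot ((c \land b) \lor \lnot d): β-rule — branch into (c \land b)  //  \lnot d.
                      branch 2.1.2.2.1.1 (add (c \land b)):
                        (c \land b): α-rule — add c, b.
                        × closes — contains both c and \lnot c.
                      branch 2.1.2.2.1.2 (add \lnot d):
                        × closes — contains both d and \lnot d.
                  branch 2.1.2.2.2 (add \lnot b):
                    \lnot \lnot ((c \land b) \lor \lnot d): β-rule — branch into (c \land b)  //  \lnot d.
                      branch 2.1.2.2.2.1 (add (c \land b)):
                        (c \land b): α-rule — add c, b.
                        × closes — contains both b and \lnot b.
                      branch 2.1.2.2.2.2 (add \lnot d):
                        × closes — contains both d and \lnot d.
      branch 2.2 (add (d \land (d \land c))):
        (d \land (d \land c)): α-rule — add d, (d \land c).
        (d \land c): α-rule — add d, c.
        (\lnot c \lor a): β-rule — branch into \lnot c  //  a.
          branch 2.2.1 (add \lnot c):
            × closes — contains both c and \lnot c.
          branch 2.2.2 (add a):
            \lnot (d \land (d \land c)): β-rule — branch into \lnot d  //  \lnot (d \land c).
              branch 2.2.2.1 (add \lnot d):
                × closes — contains both d and \lnot d.
              branch 2.2.2.2 (add \lnot (d \land c)):
                \lnot (c \land b): β-rule — branch into \lnot c  //  \lnot b.
                  branch 2.2.2.2.1 (add \lnot c):
                    × closes — contains both c and \lnot c.
                  branch 2.2.2.2.2 (add \lnot b):
                    \lnot (d \land c): β-rule — branch into \lnot d  //  \lnot c.
                      branch 2.2.2.2.2.1 (add \lnot d):
                        × closes — contains both d and \lnot d.
                      branch 2.2.2.2.2.2 (add \lnot c):
                        × closes — contains both c and \lnot c.
All 19 branches close.
Every branch closed, so the negation is unsatisfiable and the formula is valid.

Valid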